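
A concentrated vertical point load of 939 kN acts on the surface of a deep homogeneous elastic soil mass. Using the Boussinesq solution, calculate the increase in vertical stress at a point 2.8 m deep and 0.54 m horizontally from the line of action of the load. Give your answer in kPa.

Boussinesq vertical stress below a point load on an elastic half-space:
Δσ_z = 3P/(2πz²) · [1 + (r/z)²]^(−5/2)
r/z = 0.54/2.8 = 0.19286; [1+(r/z)²]^(−5/2) = 0.91275.
Δσ_z = 3×939/(2π×2.8²) × 0.91275 = 57.186 × 0.91275 = 52.2 kPa

Δσ_z ≈ 52.2 kPa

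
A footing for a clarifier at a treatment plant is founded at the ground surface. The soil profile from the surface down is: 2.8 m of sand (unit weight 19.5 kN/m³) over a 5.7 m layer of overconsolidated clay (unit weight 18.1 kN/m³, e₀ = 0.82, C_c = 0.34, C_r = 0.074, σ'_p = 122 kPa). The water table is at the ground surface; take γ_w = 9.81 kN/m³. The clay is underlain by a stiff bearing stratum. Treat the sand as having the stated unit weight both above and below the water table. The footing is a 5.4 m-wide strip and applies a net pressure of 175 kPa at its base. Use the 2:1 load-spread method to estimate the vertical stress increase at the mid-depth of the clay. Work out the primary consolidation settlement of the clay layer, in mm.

S_c ≈ 139 mm

Mid-depth of clay below the ground surface: z = 2.8 + 5.7/2 = 5.65 m.
Total vertical stress at mid-clay: σ_v = 19.5×2.8 + 18.1×2.85 = 106.19 kPa.
Pore pressure: u = 9.81×(5.65 − 0) = 55.427 kPa.
Initial effective stress: σ'_0 = σ_v − u = 106.19 − 55.427 = 50.763 kPa.
Stress increase at mid-clay by the 2:1 spreading method:
Δσ = qB/(B+z) = 175×5.4/(5.4+5.65) = 85.52 kPa
Final effective stress: σ'_f = 50.763 + 85.52 = 136.28 kPa.
σ'_f = 136.28 > σ'_p = 122 kPa, so the stress path crosses the preconsolidation pressure — recompression up to σ'_p, then virgin compression beyond:
S_c = H/(1+e₀)·[C_r·log₁₀(σ'_p/σ'_0) + C_c·log₁₀(σ'_f/σ'_p)]
    = 5.7/1.82 × [0.074×log₁₀(122/50.763) + 0.34×log₁₀(136.28/122)]
    = 3.1319 × [0.02818 + 0.016345] = 0.1394 m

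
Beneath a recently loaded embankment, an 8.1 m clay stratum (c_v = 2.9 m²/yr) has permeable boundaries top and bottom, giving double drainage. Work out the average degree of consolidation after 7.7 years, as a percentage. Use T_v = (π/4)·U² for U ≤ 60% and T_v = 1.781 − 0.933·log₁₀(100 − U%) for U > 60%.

U ≈ 97.2 %

Drainage path length: H_d = H/2 = 4.05 m (double drainage).
T_v = c_v·t/H_d² = 2.9×7.7/4.05² = 1.3614.
T_v = 1.3614 corresponds to the U > 60% branch:
U = 1 − 10^((1.781 − T_v)/0.933)/100 = 0.9718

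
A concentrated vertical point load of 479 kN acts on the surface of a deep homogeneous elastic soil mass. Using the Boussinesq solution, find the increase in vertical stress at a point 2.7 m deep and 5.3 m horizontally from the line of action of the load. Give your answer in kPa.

Δσ_z ≈ 0.605 kPa

Boussinesq vertical stress below a point load on an elastic half-space:
Δσ_z = 3P/(2πz²) · [1 + (r/z)²]^(−5/2)
r/z = 5.3/2.7 = 1.963; [1+(r/z)²]^(−5/2) = 0.019272.
Δσ_z = 3×479/(2π×2.7²) × 0.019272 = 31.373 × 0.019272 = 0.6046 kPa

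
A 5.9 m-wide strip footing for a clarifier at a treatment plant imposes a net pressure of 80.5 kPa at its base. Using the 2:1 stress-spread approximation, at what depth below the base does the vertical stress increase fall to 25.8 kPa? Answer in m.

z ≈ 12.5 m

2:1 spreading — at depth z the loaded area has grown by z in each plan dimension:
qB/(B+z) = Δσ_z ⇒ z = qB/Δσ_z − B = 80.5×5.9/25.8 − 5.9 = 12.51 m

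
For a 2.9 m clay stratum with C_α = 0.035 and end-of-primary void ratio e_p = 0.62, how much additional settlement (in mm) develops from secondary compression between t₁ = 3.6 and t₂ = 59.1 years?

S_s ≈ 76.1 mm

Secondary compression: S_s = C_α·H/(1+e_p)·log₁₀(t₂/t₁)
S_s = 0.035×2.9/(1+0.62)×log₁₀(59.1/3.6)
    = 0.06265 × 1.215 = 0.07614 m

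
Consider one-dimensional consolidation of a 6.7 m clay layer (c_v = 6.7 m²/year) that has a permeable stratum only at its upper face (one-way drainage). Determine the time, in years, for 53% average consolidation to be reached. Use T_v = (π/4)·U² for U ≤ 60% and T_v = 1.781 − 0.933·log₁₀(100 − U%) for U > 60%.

Drainage path length: H_d = H = 6.7 m (single drainage).
U ≤ 60%: T_v = (π/4)·U² = (π/4)×0.53² = 0.22062.
t = T_v·H_d²/c_v = 0.22062×6.7²/6.7 = 1.478 years.

t ≈ 1.48 years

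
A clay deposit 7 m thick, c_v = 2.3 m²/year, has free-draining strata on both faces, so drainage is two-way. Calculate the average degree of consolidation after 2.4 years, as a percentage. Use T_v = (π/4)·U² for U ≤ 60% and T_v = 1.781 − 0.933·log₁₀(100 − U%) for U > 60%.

Drainage path length: H_d = H/2 = 3.5 m (double drainage).
T_v = c_v·t/H_d² = 2.3×2.4/3.5² = 0.45061.
T_v = 0.45061 corresponds to the U > 60% branch:
U = 1 − 10^((1.781 − T_v)/0.933)/100 = 0.7334

U ≈ 73.3 %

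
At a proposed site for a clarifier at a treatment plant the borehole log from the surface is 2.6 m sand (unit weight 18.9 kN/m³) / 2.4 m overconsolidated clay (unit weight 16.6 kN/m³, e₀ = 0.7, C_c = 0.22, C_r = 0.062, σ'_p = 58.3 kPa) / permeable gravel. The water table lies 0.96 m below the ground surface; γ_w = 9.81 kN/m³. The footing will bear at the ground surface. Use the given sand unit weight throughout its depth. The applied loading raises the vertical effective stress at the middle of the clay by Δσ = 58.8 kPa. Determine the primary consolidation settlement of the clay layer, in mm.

Mid-depth of clay below the ground surface: z = 2.6 + 2.4/2 = 3.8 m.
Total vertical stress at mid-clay: σ_v = 18.9×2.6 + 16.6×1.2 = 69.06 kPa.
Pore pressure: u = 9.81×(3.8 − 0.96) = 27.86 kPa.
Initial effective stress: σ'_0 = σ_v − u = 69.06 − 27.86 = 41.2 kPa.
Final effective stress: σ'_f = 41.2 + 58.8 = 100 kPa.
σ'_f = 100 > σ'_p = 58.3 kPa, so the stress path crosses the preconsolidation pressure — recompression up to σ'_p, then virgin compression beyond:
S_c = H/(1+e₀)·[C_r·log₁₀(σ'_p/σ'_0) + C_c·log₁₀(σ'_f/σ'_p)]
    = 2.4/1.7 × [0.062×log₁₀(58.3/41.2) + 0.22×log₁₀(100/58.3)]
    = 1.4118 × [0.0093478 + 0.051553] = 0.08598 m

S_c ≈ 86 mm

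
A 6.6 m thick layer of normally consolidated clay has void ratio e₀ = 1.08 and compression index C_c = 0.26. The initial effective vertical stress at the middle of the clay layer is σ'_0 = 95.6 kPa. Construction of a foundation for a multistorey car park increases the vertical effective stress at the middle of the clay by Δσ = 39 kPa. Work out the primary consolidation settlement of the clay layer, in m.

Final effective stress: σ'_f = σ'_0 + Δσ = 95.6 + 39 = 134.6 kPa.
Normally consolidated clay, so the full stress increment lies on the virgin compression line:
S_c = C_c·H/(1+e₀)·log₁₀(σ'_f/σ'_0) = 0.26×6.6/(1+1.08)×log₁₀(134.6/95.6)
    = 0.825 × 0.14859 = 0.1226 m

S_c ≈ 0.123 m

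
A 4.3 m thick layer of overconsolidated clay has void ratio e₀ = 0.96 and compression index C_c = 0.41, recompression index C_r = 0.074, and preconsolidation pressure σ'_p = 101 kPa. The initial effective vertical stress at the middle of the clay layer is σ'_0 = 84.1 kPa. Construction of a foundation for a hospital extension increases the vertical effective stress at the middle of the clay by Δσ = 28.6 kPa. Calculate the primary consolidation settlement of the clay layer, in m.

S_c ≈ 0.0557 m

Final effective stress: σ'_f = 84.1 + 28.6 = 112.7 kPa.
σ'_f = 112.7 > σ'_p = 101 kPa, so the stress path crosses the preconsolidation pressure — recompression up to σ'_p, then virgin compression beyond:
S_c = H/(1+e₀)·[C_r·log₁₀(σ'_p/σ'_0) + C_c·log₁₀(σ'_f/σ'_p)]
    = 4.3/1.96 × [0.074×log₁₀(101/84.1) + 0.41×log₁₀(112.7/101)]
    = 2.1939 × [0.0058849 + 0.019517] = 0.05573 m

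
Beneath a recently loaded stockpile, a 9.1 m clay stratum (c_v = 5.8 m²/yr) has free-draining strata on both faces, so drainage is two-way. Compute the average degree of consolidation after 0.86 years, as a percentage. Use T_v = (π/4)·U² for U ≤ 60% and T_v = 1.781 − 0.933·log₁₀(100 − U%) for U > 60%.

U ≈ 55.4 %

Drainage path length: H_d = H/2 = 4.55 m (double drainage).
T_v = c_v·t/H_d² = 5.8×0.86/4.55² = 0.24094.
T_v = 0.24094 corresponds to the U ≤ 60% branch:
U = √(4T_v/π) = 0.5539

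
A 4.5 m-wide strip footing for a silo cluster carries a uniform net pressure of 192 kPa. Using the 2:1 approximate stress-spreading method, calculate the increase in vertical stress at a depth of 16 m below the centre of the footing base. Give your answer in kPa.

By the 2:1 method the load spreads at 1 horizontal : 2 vertical, so at depth z the loaded area has grown by z in each plan dimension:
Δσ = qB/(B+z) = 192×4.5/(4.5+16) = 42.146 kPa

Δσ_z ≈ 42.1 kPa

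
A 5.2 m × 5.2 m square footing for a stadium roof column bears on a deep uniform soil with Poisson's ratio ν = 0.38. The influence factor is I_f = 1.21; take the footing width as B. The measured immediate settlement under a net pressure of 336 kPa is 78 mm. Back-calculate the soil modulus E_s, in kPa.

E_s ≈ 23200 kPa

S_e = q·B·(1−ν²)/E_s · I_f  ⇒  E_s = q·B·(1−ν²)·I_f / S_e.
E_s = 336 × 5.2 × 0.8556 × 1.21 / 0.078 = 23190 kPa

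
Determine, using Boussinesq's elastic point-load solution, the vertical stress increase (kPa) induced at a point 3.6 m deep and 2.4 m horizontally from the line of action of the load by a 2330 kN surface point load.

Δσ_z ≈ 34.2 kPa

Boussinesq vertical stress below a point load on an elastic half-space:
Δσ_z = 3P/(2πz²) · [1 + (r/z)²]^(−5/2)
r/z = 2.4/3.6 = 0.66667; [1+(r/z)²]^(−5/2) = 0.39879.
Δσ_z = 3×2330/(2π×3.6²) × 0.39879 = 85.841 × 0.39879 = 34.23 kPa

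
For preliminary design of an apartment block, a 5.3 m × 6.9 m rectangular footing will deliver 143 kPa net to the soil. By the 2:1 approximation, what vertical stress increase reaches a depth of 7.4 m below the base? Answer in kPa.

By the 2:1 method the load spreads at 1 horizontal : 2 vertical, so at depth z the loaded area has grown by z in each plan dimension:
Δσ = qBL/((B+z)(L+z)) = 143×5.3×6.9/((5.3+7.4)(6.9+7.4)) = 28.795 kPa

Δσ_z ≈ 28.8 kPa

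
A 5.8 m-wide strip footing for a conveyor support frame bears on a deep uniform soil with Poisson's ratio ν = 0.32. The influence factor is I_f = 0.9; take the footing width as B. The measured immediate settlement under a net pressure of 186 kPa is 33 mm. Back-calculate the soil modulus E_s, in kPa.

E_s ≈ 26400 kPa

S_e = q·B·(1−ν²)/E_s · I_f  ⇒  E_s = q·B·(1−ν²)·I_f / S_e.
E_s = 186 × 5.8 × 0.8976 × 0.9 / 0.033 = 26410 kPa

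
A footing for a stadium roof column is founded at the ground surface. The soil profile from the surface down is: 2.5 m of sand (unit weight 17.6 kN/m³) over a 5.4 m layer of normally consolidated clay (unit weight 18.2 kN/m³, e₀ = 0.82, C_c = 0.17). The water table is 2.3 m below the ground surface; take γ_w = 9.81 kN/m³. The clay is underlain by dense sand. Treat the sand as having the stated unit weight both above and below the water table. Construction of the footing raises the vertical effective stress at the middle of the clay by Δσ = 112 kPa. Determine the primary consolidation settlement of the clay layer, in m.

S_c ≈ 0.22 m

Mid-depth of clay below the ground surface: z = 2.5 + 5.4/2 = 5.2 m.
Total vertical stress at mid-clay: σ_v = 17.6×2.5 + 18.2×2.7 = 93.14 kPa.
Pore pressure: u = 9.81×(5.2 − 2.3) = 28.449 kPa.
Initial effective stress: σ'_0 = σ_v − u = 93.14 − 28.449 = 64.691 kPa.
Final effective stress: σ'_f = σ'_0 + Δσ = 64.691 + 112 = 176.69 kPa.
Normally consolidated clay, so the full stress increment lies on the virgin compression line:
S_c = C_c·H/(1+e₀)·log₁₀(σ'_f/σ'_0) = 0.17×5.4/(1+0.82)×log₁₀(176.69/64.691)
    = 0.5044 × 0.43637 = 0.2201 m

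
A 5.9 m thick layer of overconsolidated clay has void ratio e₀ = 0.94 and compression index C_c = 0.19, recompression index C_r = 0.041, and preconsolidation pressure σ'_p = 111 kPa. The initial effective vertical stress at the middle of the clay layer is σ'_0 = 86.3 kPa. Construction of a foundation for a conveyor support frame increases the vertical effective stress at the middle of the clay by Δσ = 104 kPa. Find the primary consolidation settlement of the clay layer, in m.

Final effective stress: σ'_f = 86.3 + 104 = 190.3 kPa.
σ'_f = 190.3 > σ'_p = 111 kPa, so the stress path crosses the preconsolidation pressure — recompression up to σ'_p, then virgin compression beyond:
S_c = H/(1+e₀)·[C_r·log₁₀(σ'_p/σ'_0) + C_c·log₁₀(σ'_f/σ'_p)]
    = 5.9/1.94 × [0.041×log₁₀(111/86.3) + 0.19×log₁₀(190.3/111)]
    = 3.0412 × [0.0044818 + 0.044482] = 0.1489 m

S_c ≈ 0.149 m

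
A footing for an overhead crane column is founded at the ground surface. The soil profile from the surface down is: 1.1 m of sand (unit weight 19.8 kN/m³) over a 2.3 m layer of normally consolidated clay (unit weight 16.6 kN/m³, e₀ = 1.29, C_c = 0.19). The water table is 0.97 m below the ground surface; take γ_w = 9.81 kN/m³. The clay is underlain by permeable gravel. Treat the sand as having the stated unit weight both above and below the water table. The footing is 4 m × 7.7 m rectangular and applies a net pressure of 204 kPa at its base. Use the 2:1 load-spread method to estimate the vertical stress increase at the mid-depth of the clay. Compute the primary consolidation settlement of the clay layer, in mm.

S_c ≈ 126 mm

Mid-depth of clay below the ground surface: z = 1.1 + 2.3/2 = 2.25 m.
Total vertical stress at mid-clay: σ_v = 19.8×1.1 + 16.6×1.15 = 40.87 kPa.
Pore pressure: u = 9.81×(2.25 − 0.97) = 12.557 kPa.
Initial effective stress: σ'_0 = σ_v − u = 40.87 − 12.557 = 28.313 kPa.
Stress increase at mid-clay by the 2:1 spreading method:
Δσ = qBL/((B+z)(L+z)) = 204×4×7.7/((4+2.25)(7.7+2.25)) = 101.04 kPa
Final effective stress: σ'_f = σ'_0 + Δσ = 28.313 + 101.04 = 129.35 kPa.
Normally consolidated clay, so the full stress increment lies on the virgin compression line:
S_c = C_c·H/(1+e₀)·log₁₀(σ'_f/σ'_0) = 0.19×2.3/(1+1.29)×log₁₀(129.35/28.313)
    = 0.19083 × 0.65978 = 0.1259 m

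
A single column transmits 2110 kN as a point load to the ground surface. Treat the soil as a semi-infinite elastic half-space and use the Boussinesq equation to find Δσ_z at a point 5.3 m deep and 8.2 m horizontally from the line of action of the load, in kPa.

Δσ_z ≈ 1.69 kPa

Boussinesq vertical stress below a point load on an elastic half-space:
Δσ_z = 3P/(2πz²) · [1 + (r/z)²]^(−5/2)
r/z = 8.2/5.3 = 1.5472; [1+(r/z)²]^(−5/2) = 0.047131.
Δσ_z = 3×2110/(2π×5.3²) × 0.047131 = 35.865 × 0.047131 = 1.69 kPa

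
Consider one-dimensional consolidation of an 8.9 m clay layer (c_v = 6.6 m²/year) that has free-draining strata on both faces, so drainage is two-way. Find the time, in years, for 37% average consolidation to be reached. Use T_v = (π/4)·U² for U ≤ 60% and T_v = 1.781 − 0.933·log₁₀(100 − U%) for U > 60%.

t ≈ 0.323 years

Drainage path length: H_d = H/2 = 4.45 m (double drainage).
U ≤ 60%: T_v = (π/4)·U² = (π/4)×0.37² = 0.10752.
t = T_v·H_d²/c_v = 0.10752×4.45²/6.6 = 0.3226 years.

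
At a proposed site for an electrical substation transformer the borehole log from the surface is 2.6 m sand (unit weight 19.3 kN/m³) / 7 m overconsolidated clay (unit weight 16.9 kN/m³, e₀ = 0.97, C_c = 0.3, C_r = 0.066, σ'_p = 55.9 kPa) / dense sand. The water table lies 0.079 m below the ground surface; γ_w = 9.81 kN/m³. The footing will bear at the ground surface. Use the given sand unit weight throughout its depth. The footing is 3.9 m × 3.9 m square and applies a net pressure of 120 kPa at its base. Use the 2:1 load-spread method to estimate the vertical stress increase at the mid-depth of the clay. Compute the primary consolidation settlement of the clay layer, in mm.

Mid-depth of clay below the ground surface: z = 2.6 + 7/2 = 6.1 m.
Total vertical stress at mid-clay: σ_v = 19.3×2.6 + 16.9×3.5 = 109.33 kPa.
Pore pressure: u = 9.81×(6.1 − 0.079) = 59.066 kPa.
Initial effective stress: σ'_0 = σ_v − u = 109.33 − 59.066 = 50.264 kPa.
Stress increase at mid-clay by the 2:1 spreading method:
Δσ = qBL/((B+z)(L+z)) = 120×3.9×3.9/((3.9+6.1)(3.9+6.1)) = 18.252 kPa
Final effective stress: σ'_f = 50.264 + 18.252 = 68.516 kPa.
σ'_f = 68.516 > σ'_p = 55.9 kPa, so the stress path crosses the preconsolidation pressure — recompression up to σ'_p, then virgin compression beyond:
S_c = H/(1+e₀)·[C_r·log₁₀(σ'_p/σ'_0) + C_c·log₁₀(σ'_f/σ'_p)]
    = 7/1.97 × [0.066×log₁₀(55.9/50.264) + 0.3×log₁₀(68.516/55.9)]
    = 3.5533 × [0.0030462 + 0.026514] = 0.105 m

S_c ≈ 105 mm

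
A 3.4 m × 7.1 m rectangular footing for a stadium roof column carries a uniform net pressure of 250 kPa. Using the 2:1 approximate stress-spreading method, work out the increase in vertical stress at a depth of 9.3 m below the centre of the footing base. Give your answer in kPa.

Δσ_z ≈ 29 kPa

By the 2:1 method the load spreads at 1 horizontal : 2 vertical, so at depth z the loaded area has grown by z in each plan dimension:
Δσ = qBL/((B+z)(L+z)) = 250×3.4×7.1/((3.4+9.3)(7.1+9.3)) = 28.975 kPa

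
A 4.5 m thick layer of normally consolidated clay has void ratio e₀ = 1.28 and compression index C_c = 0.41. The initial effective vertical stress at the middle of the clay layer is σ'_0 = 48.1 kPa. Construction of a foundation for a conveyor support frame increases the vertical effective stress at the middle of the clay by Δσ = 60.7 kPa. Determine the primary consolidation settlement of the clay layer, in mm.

S_c ≈ 287 mm

Final effective stress: σ'_f = σ'_0 + Δσ = 48.1 + 60.7 = 108.8 kPa.
Normally consolidated clay, so the full stress increment lies on the virgin compression line:
S_c = C_c·H/(1+e₀)·log₁₀(σ'_f/σ'_0) = 0.41×4.5/(1+1.28)×log₁₀(108.8/48.1)
    = 0.80921 × 0.35448 = 0.2868 m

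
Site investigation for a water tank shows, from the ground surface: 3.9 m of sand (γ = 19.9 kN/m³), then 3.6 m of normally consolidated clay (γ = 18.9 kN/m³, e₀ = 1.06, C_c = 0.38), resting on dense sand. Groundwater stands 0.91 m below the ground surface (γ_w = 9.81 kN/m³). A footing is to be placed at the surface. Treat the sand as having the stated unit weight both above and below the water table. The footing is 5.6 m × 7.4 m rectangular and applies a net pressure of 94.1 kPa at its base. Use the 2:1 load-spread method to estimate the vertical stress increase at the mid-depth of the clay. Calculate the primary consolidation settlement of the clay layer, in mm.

S_c ≈ 98.6 mm

Mid-depth of clay below the ground surface: z = 3.9 + 3.6/2 = 5.7 m.
Total vertical stress at mid-clay: σ_v = 19.9×3.9 + 18.9×1.8 = 111.63 kPa.
Pore pressure: u = 9.81×(5.7 − 0.91) = 46.99 kPa.
Initial effective stress: σ'_0 = σ_v − u = 111.63 − 46.99 = 64.64 kPa.
Stress increase at mid-clay by the 2:1 spreading method:
Δσ = qBL/((B+z)(L+z)) = 94.1×5.6×7.4/((5.6+5.7)(7.4+5.7)) = 26.343 kPa
Final effective stress: σ'_f = σ'_0 + Δσ = 64.64 + 26.343 = 90.983 kPa.
Normally consolidated clay, so the full stress increment lies on the virgin compression line:
S_c = C_c·H/(1+e₀)·log₁₀(σ'_f/σ'_0) = 0.38×3.6/(1+1.06)×log₁₀(90.983/64.64)
    = 0.66408 × 0.14846 = 0.09859 m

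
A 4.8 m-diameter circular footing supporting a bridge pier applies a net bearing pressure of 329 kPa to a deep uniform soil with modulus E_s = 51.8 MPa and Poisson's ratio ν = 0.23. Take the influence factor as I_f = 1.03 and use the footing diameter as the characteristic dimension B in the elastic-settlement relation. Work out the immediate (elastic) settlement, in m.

Immediate (elastic) settlement: S_e = q·B·(1−ν²)/E_s · I_f.
E_s = 51.8 MPa = 51800 kPa.
S_e = 329 × 4.8 × (1 − 0.23²) / 51800 × 1.03
    = 329 × 4.8 × 0.9471 / 51800 × 1.03
    = 0.02974 m

S_e ≈ 0.0297 m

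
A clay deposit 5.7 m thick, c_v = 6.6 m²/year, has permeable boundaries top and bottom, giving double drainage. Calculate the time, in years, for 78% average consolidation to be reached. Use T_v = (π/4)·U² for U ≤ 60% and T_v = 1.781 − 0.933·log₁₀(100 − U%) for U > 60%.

t ≈ 0.65 years

Drainage path length: H_d = H/2 = 2.85 m (double drainage).
U > 60%: T_v = 1.781 − 0.933·log₁₀(100 − 78) = 0.52852.
t = T_v·H_d²/c_v = 0.52852×2.85²/6.6 = 0.6504 years.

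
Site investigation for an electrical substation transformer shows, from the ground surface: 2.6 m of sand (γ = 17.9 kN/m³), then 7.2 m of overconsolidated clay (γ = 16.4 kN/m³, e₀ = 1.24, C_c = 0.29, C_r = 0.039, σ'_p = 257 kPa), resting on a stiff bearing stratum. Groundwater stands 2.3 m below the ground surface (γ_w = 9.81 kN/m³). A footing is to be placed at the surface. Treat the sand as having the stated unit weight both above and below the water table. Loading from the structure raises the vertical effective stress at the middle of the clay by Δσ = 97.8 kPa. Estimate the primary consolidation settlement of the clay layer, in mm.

S_c ≈ 48.8 mm

Mid-depth of clay below the ground surface: z = 2.6 + 7.2/2 = 6.2 m.
Total vertical stress at mid-clay: σ_v = 17.9×2.6 + 16.4×3.6 = 105.58 kPa.
Pore pressure: u = 9.81×(6.2 − 2.3) = 38.259 kPa.
Initial effective stress: σ'_0 = σ_v − u = 105.58 − 38.259 = 67.321 kPa.
Final effective stress: σ'_f = 67.321 + 97.8 = 165.12 kPa.
σ'_f = 165.12 ≤ σ'_p = 257 kPa, so the clay remains overconsolidated and only the recompression index applies:
S_c = C_r·H/(1+e₀)·log₁₀(σ'_f/σ'_0) = 0.039×7.2/2.24×log₁₀(165.12/67.321)
    = 0.12536 × 0.38965 = 0.04885 m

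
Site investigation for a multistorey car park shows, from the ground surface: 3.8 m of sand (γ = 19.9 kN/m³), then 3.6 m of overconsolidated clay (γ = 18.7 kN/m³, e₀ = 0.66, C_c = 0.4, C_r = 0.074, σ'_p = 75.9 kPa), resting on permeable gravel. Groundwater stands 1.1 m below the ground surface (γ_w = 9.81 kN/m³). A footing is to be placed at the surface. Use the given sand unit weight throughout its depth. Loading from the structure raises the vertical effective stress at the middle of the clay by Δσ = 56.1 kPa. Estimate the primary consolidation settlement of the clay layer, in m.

Mid-depth of clay below the ground surface: z = 3.8 + 3.6/2 = 5.6 m.
Total vertical stress at mid-clay: σ_v = 19.9×3.8 + 18.7×1.8 = 109.28 kPa.
Pore pressure: u = 9.81×(5.6 − 1.1) = 44.145 kPa.
Initial effective stress: σ'_0 = σ_v − u = 109.28 − 44.145 = 65.135 kPa.
Final effective stress: σ'_f = 65.135 + 56.1 = 121.24 kPa.
σ'_f = 121.24 > σ'_p = 75.9 kPa, so the stress path crosses the preconsolidation pressure — recompression up to σ'_p, then virgin compression beyond:
S_c = H/(1+e₀)·[C_r·log₁₀(σ'_p/σ'_0) + C_c·log₁₀(σ'_f/σ'_p)]
    = 3.6/1.66 × [0.074×log₁₀(75.9/65.135) + 0.4×log₁₀(121.24/75.9)]
    = 2.1687 × [0.0049156 + 0.081362] = 0.1871 m

S_c ≈ 0.187 m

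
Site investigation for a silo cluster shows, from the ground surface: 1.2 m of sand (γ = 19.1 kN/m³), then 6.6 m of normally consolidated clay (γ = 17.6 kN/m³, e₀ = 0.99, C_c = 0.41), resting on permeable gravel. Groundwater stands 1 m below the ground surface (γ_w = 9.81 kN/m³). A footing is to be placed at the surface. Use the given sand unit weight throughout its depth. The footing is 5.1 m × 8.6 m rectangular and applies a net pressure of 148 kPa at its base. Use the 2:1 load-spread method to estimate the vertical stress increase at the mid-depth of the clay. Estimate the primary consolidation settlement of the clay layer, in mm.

S_c ≈ 440 mm

Mid-depth of clay below the ground surface: z = 1.2 + 6.6/2 = 4.5 m.
Total vertical stress at mid-clay: σ_v = 19.1×1.2 + 17.6×3.3 = 81 kPa.
Pore pressure: u = 9.81×(4.5 − 1) = 34.335 kPa.
Initial effective stress: σ'_0 = σ_v − u = 81 − 34.335 = 46.665 kPa.
Stress increase at mid-clay by the 2:1 spreading method:
Δσ = qBL/((B+z)(L+z)) = 148×5.1×8.6/((5.1+4.5)(8.6+4.5)) = 51.616 kPa
Final effective stress: σ'_f = σ'_0 + Δσ = 46.665 + 51.616 = 98.281 kPa.
Normally consolidated clay, so the full stress increment lies on the virgin compression line:
S_c = C_c·H/(1+e₀)·log₁₀(σ'_f/σ'_0) = 0.41×6.6/(1+0.99)×log₁₀(98.281/46.665)
    = 1.3598 × 0.32348 = 0.4399 m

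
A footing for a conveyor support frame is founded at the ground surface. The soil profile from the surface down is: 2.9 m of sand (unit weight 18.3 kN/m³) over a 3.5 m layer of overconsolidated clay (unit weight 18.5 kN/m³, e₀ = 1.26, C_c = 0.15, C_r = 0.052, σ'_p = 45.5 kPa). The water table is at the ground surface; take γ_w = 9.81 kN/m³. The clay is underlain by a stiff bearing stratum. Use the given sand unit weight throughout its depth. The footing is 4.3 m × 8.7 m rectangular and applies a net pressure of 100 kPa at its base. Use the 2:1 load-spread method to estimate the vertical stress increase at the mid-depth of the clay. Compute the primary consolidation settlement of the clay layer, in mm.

S_c ≈ 49.7 mm

Mid-depth of clay below the ground surface: z = 2.9 + 3.5/2 = 4.65 m.
Total vertical stress at mid-clay: σ_v = 18.3×2.9 + 18.5×1.75 = 85.445 kPa.
Pore pressure: u = 9.81×(4.65 − 0) = 45.617 kPa.
Initial effective stress: σ'_0 = σ_v − u = 85.445 − 45.617 = 39.828 kPa.
Stress increase at mid-clay by the 2:1 spreading method:
Δσ = qBL/((B+z)(L+z)) = 100×4.3×8.7/((4.3+4.65)(8.7+4.65)) = 31.31 kPa
Final effective stress: σ'_f = 39.828 + 31.31 = 71.138 kPa.
σ'_f = 71.138 > σ'_p = 45.5 kPa, so the stress path crosses the preconsolidation pressure — recompression up to σ'_p, then virgin compression beyond:
S_c = H/(1+e₀)·[C_r·log₁₀(σ'_p/σ'_0) + C_c·log₁₀(σ'_f/σ'_p)]
    = 3.5/2.26 × [0.052×log₁₀(45.5/39.828) + 0.15×log₁₀(71.138/45.5)]
    = 1.5487 × [0.0030068 + 0.029114] = 0.04975 m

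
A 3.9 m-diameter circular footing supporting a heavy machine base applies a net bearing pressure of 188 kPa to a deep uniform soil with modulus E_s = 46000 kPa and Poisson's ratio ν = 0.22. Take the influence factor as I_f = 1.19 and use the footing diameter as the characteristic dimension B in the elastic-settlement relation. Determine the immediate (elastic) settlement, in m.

S_e ≈ 0.018 m

Immediate (elastic) settlement: S_e = q·B·(1−ν²)/E_s · I_f.
S_e = 188 × 3.9 × (1 − 0.22²) / 46000 × 1.19
    = 188 × 3.9 × 0.9516 / 46000 × 1.19
    = 0.01805 m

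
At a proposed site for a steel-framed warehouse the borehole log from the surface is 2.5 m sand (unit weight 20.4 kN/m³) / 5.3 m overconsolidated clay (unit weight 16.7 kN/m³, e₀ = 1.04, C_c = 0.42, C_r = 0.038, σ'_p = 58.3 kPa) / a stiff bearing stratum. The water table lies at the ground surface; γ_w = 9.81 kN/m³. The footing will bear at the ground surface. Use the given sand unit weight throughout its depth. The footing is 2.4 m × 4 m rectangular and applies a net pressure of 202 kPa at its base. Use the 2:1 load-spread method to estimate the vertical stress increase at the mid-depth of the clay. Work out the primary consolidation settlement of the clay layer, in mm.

S_c ≈ 117 mm

Mid-depth of clay below the ground surface: z = 2.5 + 5.3/2 = 5.15 m.
Total vertical stress at mid-clay: σ_v = 20.4×2.5 + 16.7×2.65 = 95.255 kPa.
Pore pressure: u = 9.81×(5.15 − 0) = 50.522 kPa.
Initial effective stress: σ'_0 = σ_v − u = 95.255 − 50.522 = 44.733 kPa.
Stress increase at mid-clay by the 2:1 spreading method:
Δσ = qBL/((B+z)(L+z)) = 202×2.4×4/((2.4+5.15)(4+5.15)) = 28.071 kPa
Final effective stress: σ'_f = 44.733 + 28.071 = 72.804 kPa.
σ'_f = 72.804 > σ'_p = 58.3 kPa, so the stress path crosses the preconsolidation pressure — recompression up to σ'_p, then virgin compression beyond:
S_c = H/(1+e₀)·[C_r·log₁₀(σ'_p/σ'_0) + C_c·log₁₀(σ'_f/σ'_p)]
    = 5.3/2.04 × [0.038×log₁₀(58.3/44.733) + 0.42×log₁₀(72.804/58.3)]
    = 2.598 × [0.0043715 + 0.040524] = 0.1166 m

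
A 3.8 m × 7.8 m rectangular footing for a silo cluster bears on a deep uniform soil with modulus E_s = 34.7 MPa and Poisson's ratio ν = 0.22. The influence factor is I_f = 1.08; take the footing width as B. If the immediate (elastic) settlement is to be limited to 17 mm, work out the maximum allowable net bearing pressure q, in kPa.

E_s = 34.7 MPa = 34700 kPa.
S_e = q·B·(1−ν²)/E_s · I_f  ⇒  q = S_e·E_s / (B·(1−ν²)·I_f).
q = 0.017 × 34700 / (3.8 × 0.9516 × 1.08) = 151 kPa

q ≈ 151 kPa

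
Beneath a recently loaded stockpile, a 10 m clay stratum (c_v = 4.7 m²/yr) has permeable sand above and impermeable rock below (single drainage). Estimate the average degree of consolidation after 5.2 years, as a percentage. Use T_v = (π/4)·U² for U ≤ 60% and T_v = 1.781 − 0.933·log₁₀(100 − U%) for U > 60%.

Drainage path length: H_d = H = 10 m (single drainage).
T_v = c_v·t/H_d² = 4.7×5.2/10² = 0.2444.
T_v = 0.2444 corresponds to the U ≤ 60% branch:
U = √(4T_v/π) = 0.5578

U ≈ 55.8 %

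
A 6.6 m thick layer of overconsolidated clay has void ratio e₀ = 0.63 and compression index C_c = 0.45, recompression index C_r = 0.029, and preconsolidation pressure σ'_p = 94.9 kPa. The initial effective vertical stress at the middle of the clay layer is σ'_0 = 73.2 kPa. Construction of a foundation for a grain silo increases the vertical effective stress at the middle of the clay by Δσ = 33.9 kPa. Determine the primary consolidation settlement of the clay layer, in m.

Final effective stress: σ'_f = 73.2 + 33.9 = 107.1 kPa.
σ'_f = 107.1 > σ'_p = 94.9 kPa, so the stress path crosses the preconsolidation pressure — recompression up to σ'_p, then virgin compression beyond:
S_c = H/(1+e₀)·[C_r·log₁₀(σ'_p/σ'_0) + C_c·log₁₀(σ'_f/σ'_p)]
    = 6.6/1.63 × [0.029×log₁₀(94.9/73.2) + 0.45×log₁₀(107.1/94.9)]
    = 4.0491 × [0.0032699 + 0.023635] = 0.1089 m

S_c ≈ 0.109 m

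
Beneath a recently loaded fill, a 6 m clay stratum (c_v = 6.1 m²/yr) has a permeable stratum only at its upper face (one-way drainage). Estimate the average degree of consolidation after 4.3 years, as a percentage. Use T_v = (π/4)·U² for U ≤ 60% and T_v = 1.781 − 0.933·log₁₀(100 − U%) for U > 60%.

Drainage path length: H_d = H = 6 m (single drainage).
T_v = c_v·t/H_d² = 6.1×4.3/6² = 0.72861.
T_v = 0.72861 corresponds to the U > 60% branch:
U = 1 − 10^((1.781 − T_v)/0.933)/100 = 0.8657

U ≈ 86.6 %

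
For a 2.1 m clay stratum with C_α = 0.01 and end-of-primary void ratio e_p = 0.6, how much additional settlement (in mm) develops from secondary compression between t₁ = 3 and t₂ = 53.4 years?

S_s ≈ 16.4 mm

Secondary compression: S_s = C_α·H/(1+e_p)·log₁₀(t₂/t₁)
S_s = 0.01×2.1/(1+0.6)×log₁₀(53.4/3)
    = 0.01312 × 1.25 = 0.01641 m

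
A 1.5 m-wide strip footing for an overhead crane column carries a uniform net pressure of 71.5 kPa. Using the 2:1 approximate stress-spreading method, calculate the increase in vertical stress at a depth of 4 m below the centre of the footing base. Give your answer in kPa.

By the 2:1 method the load spreads at 1 horizontal : 2 vertical, so at depth z the loaded area has grown by z in each plan dimension:
Δσ = qB/(B+z) = 71.5×1.5/(1.5+4) = 19.5 kPa

Δσ_z ≈ 19.5 kPa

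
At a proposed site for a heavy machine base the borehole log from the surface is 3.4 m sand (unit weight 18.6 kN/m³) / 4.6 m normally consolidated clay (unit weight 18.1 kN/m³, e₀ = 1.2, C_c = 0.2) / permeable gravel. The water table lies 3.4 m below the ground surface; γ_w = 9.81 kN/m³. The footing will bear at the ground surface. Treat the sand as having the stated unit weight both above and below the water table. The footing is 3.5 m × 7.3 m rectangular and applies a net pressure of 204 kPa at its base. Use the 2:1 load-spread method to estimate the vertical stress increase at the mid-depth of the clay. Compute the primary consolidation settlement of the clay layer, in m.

S_c ≈ 0.0772 m

Mid-depth of clay below the ground surface: z = 3.4 + 4.6/2 = 5.7 m.
Total vertical stress at mid-clay: σ_v = 18.6×3.4 + 18.1×2.3 = 104.87 kPa.
Pore pressure: u = 9.81×(5.7 − 3.4) = 22.563 kPa.
Initial effective stress: σ'_0 = σ_v − u = 104.87 − 22.563 = 82.307 kPa.
Stress increase at mid-clay by the 2:1 spreading method:
Δσ = qBL/((B+z)(L+z)) = 204×3.5×7.3/((3.5+5.7)(7.3+5.7)) = 43.58 kPa
Final effective stress: σ'_f = σ'_0 + Δσ = 82.307 + 43.58 = 125.89 kPa.
Normally consolidated clay, so the full stress increment lies on the virgin compression line:
S_c = C_c·H/(1+e₀)·log₁₀(σ'_f/σ'_0) = 0.2×4.6/(1+1.2)×log₁₀(125.89/82.307)
    = 0.41818 × 0.18455 = 0.07718 m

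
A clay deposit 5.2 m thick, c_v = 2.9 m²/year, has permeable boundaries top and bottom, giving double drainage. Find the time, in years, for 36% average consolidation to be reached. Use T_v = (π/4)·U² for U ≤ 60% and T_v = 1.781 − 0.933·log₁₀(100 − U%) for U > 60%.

t ≈ 0.237 years

Drainage path length: H_d = H/2 = 2.6 m (double drainage).
U ≤ 60%: T_v = (π/4)·U² = (π/4)×0.36² = 0.10179.
t = T_v·H_d²/c_v = 0.10179×2.6²/2.9 = 0.2373 years.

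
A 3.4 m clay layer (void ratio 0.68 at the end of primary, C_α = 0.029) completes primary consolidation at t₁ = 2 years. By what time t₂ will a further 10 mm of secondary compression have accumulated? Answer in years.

S_s = C_α·H/(1+e_p)·log₁₀(t₂/t₁) ⇒ log₁₀(t₂/t₁) = S_s·(1+e_p)/(C_α·H).
log₁₀(t₂/t₁) = 0.01 × (1+0.68) / (0.029×3.4) = 0.1704
t₂ = t₁ × 10^0.1704 = 2 × 1.48 = 2.961 years

t₂ ≈ 2.96 years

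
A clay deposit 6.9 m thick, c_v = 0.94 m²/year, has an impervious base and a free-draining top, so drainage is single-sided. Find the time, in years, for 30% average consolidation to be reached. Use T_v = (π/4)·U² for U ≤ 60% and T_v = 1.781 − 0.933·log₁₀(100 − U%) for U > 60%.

Drainage path length: H_d = H = 6.9 m (single drainage).
U ≤ 60%: T_v = (π/4)·U² = (π/4)×0.3² = 0.070686.
t = T_v·H_d²/c_v = 0.070686×6.9²/0.94 = 3.58 years.

t ≈ 3.58 years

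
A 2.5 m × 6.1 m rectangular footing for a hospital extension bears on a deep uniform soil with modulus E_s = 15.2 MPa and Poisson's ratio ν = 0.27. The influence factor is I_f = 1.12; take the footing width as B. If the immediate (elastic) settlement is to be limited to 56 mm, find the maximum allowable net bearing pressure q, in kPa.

q ≈ 328 kPa

E_s = 15.2 MPa = 15200 kPa.
S_e = q·B·(1−ν²)/E_s · I_f  ⇒  q = S_e·E_s / (B·(1−ν²)·I_f).
q = 0.056 × 15200 / (2.5 × 0.9271 × 1.12) = 327.9 kPa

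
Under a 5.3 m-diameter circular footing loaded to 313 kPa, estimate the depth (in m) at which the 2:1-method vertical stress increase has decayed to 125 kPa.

z ≈ 3.09 m

2:1 spreading — at depth z the loaded area has grown by z in each plan dimension:
qD²/(D+z)² = Δσ_z ⇒ z = D(√(q/Δσ_z) − 1) = 5.3×(√(313/125) − 1) = 3.087 m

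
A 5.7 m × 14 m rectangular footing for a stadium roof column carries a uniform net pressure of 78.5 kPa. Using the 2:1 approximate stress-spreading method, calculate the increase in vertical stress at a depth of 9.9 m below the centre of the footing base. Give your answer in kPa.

By the 2:1 method the load spreads at 1 horizontal : 2 vertical, so at depth z the loaded area has grown by z in each plan dimension:
Δσ = qBL/((B+z)(L+z)) = 78.5×5.7×14/((5.7+9.9)(14+9.9)) = 16.802 kPa

Δσ_z ≈ 16.8 kPa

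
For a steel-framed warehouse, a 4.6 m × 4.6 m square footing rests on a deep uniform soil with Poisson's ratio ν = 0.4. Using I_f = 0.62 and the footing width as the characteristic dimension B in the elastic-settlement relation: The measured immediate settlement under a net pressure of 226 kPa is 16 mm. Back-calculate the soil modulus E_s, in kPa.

E_s ≈ 33800 kPa

S_e = q·B·(1−ν²)/E_s · I_f  ⇒  E_s = q·B·(1−ν²)·I_f / S_e.
E_s = 226 × 4.6 × 0.84 × 0.62 / 0.016 = 33840 kPa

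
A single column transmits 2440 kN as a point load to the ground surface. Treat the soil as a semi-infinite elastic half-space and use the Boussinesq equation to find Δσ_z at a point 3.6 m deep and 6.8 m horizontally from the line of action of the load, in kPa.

Δσ_z ≈ 2.02 kPa

Boussinesq vertical stress below a point load on an elastic half-space:
Δσ_z = 3P/(2πz²) · [1 + (r/z)²]^(−5/2)
r/z = 6.8/3.6 = 1.8889; [1+(r/z)²]^(−5/2) = 0.022424.
Δσ_z = 3×2440/(2π×3.6²) × 0.022424 = 89.893 × 0.022424 = 2.016 kPa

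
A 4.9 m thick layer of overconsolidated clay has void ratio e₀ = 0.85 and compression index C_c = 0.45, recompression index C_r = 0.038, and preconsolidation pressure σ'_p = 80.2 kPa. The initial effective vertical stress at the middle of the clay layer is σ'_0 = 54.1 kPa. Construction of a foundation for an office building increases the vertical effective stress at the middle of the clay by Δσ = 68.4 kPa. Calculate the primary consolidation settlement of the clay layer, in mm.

Final effective stress: σ'_f = 54.1 + 68.4 = 122.5 kPa.
σ'_f = 122.5 > σ'_p = 80.2 kPa, so the stress path crosses the preconsolidation pressure — recompression up to σ'_p, then virgin compression beyond:
S_c = H/(1+e₀)·[C_r·log₁₀(σ'_p/σ'_0) + C_c·log₁₀(σ'_f/σ'_p)]
    = 4.9/1.85 × [0.038×log₁₀(80.2/54.1) + 0.45×log₁₀(122.5/80.2)]
    = 2.6486 × [0.0064971 + 0.082783] = 0.2365 m

S_c ≈ 236 mm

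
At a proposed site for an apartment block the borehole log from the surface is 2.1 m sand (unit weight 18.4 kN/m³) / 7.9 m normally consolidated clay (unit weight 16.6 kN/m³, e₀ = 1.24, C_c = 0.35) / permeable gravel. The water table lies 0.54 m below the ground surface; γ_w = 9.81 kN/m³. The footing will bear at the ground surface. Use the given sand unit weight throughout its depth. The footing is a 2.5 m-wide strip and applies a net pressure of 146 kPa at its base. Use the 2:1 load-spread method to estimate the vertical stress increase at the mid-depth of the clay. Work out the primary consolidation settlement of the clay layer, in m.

Mid-depth of clay below the ground surface: z = 2.1 + 7.9/2 = 6.05 m.
Total vertical stress at mid-clay: σ_v = 18.4×2.1 + 16.6×3.95 = 104.21 kPa.
Pore pressure: u = 9.81×(6.05 − 0.54) = 54.053 kPa.
Initial effective stress: σ'_0 = σ_v − u = 104.21 − 54.053 = 50.157 kPa.
Stress increase at mid-clay by the 2:1 spreading method:
Δσ = qB/(B+z) = 146×2.5/(2.5+6.05) = 42.69 kPa
Final effective stress: σ'_f = σ'_0 + Δσ = 50.157 + 42.69 = 92.847 kPa.
Normally consolidated clay, so the full stress increment lies on the virgin compression line:
S_c = C_c·H/(1+e₀)·log₁₀(σ'_f/σ'_0) = 0.35×7.9/(1+1.24)×log₁₀(92.847/50.157)
    = 1.2344 × 0.26744 = 0.3301 m

S_c ≈ 0.33 m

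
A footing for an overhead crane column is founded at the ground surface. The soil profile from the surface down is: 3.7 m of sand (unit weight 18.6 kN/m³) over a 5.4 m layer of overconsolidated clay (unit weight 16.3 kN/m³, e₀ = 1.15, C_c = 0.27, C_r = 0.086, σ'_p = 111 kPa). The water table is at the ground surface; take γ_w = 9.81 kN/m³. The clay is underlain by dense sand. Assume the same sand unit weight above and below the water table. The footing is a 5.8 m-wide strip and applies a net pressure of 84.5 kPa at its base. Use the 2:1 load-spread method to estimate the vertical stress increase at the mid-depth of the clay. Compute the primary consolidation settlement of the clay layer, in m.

S_c ≈ 0.0553 m

Mid-depth of clay below the ground surface: z = 3.7 + 5.4/2 = 6.4 m.
Total vertical stress at mid-clay: σ_v = 18.6×3.7 + 16.3×2.7 = 112.83 kPa.
Pore pressure: u = 9.81×(6.4 − 0) = 62.784 kPa.
Initial effective stress: σ'_0 = σ_v − u = 112.83 − 62.784 = 50.046 kPa.
Stress increase at mid-clay by the 2:1 spreading method:
Δσ = qB/(B+z) = 84.5×5.8/(5.8+6.4) = 40.172 kPa
Final effective stress: σ'_f = 50.046 + 40.172 = 90.218 kPa.
σ'_f = 90.218 ≤ σ'_p = 111 kPa, so the clay remains overconsolidated and only the recompression index applies:
S_c = C_r·H/(1+e₀)·log₁₀(σ'_f/σ'_0) = 0.086×5.4/2.15×log₁₀(90.218/50.046)
    = 0.216 × 0.25592 = 0.05528 m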